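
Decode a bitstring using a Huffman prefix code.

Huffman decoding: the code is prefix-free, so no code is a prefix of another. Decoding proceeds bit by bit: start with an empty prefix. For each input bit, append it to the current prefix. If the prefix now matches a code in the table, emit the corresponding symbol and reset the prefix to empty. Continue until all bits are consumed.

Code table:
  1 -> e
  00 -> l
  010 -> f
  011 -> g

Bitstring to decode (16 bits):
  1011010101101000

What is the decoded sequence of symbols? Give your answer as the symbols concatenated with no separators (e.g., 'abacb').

Answer: egfegfl

Derivation:
Bit 0: prefix='1' -> emit 'e', reset
Bit 1: prefix='0' (no match yet)
Bit 2: prefix='01' (no match yet)
Bit 3: prefix='011' -> emit 'g', reset
Bit 4: prefix='0' (no match yet)
Bit 5: prefix='01' (no match yet)
Bit 6: prefix='010' -> emit 'f', reset
Bit 7: prefix='1' -> emit 'e', reset
Bit 8: prefix='0' (no match yet)
Bit 9: prefix='01' (no match yet)
Bit 10: prefix='011' -> emit 'g', reset
Bit 11: prefix='0' (no match yet)
Bit 12: prefix='01' (no match yet)
Bit 13: prefix='010' -> emit 'f', reset
Bit 14: prefix='0' (no match yet)
Bit 15: prefix='00' -> emit 'l', reset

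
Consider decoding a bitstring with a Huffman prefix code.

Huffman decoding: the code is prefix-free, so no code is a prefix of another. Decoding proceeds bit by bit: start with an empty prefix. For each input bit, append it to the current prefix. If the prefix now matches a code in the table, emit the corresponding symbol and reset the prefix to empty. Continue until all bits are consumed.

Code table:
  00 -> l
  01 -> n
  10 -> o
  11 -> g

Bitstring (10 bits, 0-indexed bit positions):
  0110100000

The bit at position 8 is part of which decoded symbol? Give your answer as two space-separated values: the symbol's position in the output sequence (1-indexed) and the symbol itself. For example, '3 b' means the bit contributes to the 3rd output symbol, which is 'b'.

Bit 0: prefix='0' (no match yet)
Bit 1: prefix='01' -> emit 'n', reset
Bit 2: prefix='1' (no match yet)
Bit 3: prefix='10' -> emit 'o', reset
Bit 4: prefix='1' (no match yet)
Bit 5: prefix='10' -> emit 'o', reset
Bit 6: prefix='0' (no match yet)
Bit 7: prefix='00' -> emit 'l', reset
Bit 8: prefix='0' (no match yet)
Bit 9: prefix='00' -> emit 'l', reset

Answer: 5 l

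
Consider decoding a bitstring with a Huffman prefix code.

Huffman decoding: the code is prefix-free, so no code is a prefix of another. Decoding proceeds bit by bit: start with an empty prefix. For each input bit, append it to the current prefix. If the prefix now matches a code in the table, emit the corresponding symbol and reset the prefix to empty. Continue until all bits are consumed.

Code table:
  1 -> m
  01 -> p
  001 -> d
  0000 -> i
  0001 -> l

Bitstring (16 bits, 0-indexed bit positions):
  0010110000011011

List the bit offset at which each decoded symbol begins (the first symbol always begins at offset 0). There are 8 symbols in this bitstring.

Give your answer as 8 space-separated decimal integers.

Answer: 0 3 5 6 10 12 13 15

Derivation:
Bit 0: prefix='0' (no match yet)
Bit 1: prefix='00' (no match yet)
Bit 2: prefix='001' -> emit 'd', reset
Bit 3: prefix='0' (no match yet)
Bit 4: prefix='01' -> emit 'p', reset
Bit 5: prefix='1' -> emit 'm', reset
Bit 6: prefix='0' (no match yet)
Bit 7: prefix='00' (no match yet)
Bit 8: prefix='000' (no match yet)
Bit 9: prefix='0000' -> emit 'i', reset
Bit 10: prefix='0' (no match yet)
Bit 11: prefix='01' -> emit 'p', reset
Bit 12: prefix='1' -> emit 'm', reset
Bit 13: prefix='0' (no match yet)
Bit 14: prefix='01' -> emit 'p', reset
Bit 15: prefix='1' -> emit 'm', reset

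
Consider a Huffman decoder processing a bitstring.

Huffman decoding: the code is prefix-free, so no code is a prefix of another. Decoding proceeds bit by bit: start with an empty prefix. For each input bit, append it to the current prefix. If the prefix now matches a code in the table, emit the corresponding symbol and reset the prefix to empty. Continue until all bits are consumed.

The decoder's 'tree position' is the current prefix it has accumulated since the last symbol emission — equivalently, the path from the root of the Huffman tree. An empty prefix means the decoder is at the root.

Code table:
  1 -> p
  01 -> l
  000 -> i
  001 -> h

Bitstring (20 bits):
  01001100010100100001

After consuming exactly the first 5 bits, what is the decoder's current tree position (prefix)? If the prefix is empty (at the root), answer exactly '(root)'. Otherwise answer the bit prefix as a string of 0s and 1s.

Bit 0: prefix='0' (no match yet)
Bit 1: prefix='01' -> emit 'l', reset
Bit 2: prefix='0' (no match yet)
Bit 3: prefix='00' (no match yet)
Bit 4: prefix='001' -> emit 'h', reset

Answer: (root)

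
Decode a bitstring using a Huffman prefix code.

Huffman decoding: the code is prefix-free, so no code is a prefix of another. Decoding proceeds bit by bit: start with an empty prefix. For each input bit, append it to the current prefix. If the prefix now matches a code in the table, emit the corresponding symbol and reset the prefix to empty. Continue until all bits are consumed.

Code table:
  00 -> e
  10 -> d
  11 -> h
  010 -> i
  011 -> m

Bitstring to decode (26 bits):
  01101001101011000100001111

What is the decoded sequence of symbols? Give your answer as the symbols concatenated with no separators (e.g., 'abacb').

Answer: mimiheiemh

Derivation:
Bit 0: prefix='0' (no match yet)
Bit 1: prefix='01' (no match yet)
Bit 2: prefix='011' -> emit 'm', reset
Bit 3: prefix='0' (no match yet)
Bit 4: prefix='01' (no match yet)
Bit 5: prefix='010' -> emit 'i', reset
Bit 6: prefix='0' (no match yet)
Bit 7: prefix='01' (no match yet)
Bit 8: prefix='011' -> emit 'm', reset
Bit 9: prefix='0' (no match yet)
Bit 10: prefix='01' (no match yet)
Bit 11: prefix='010' -> emit 'i', reset
Bit 12: prefix='1' (no match yet)
Bit 13: prefix='11' -> emit 'h', reset
Bit 14: prefix='0' (no match yet)
Bit 15: prefix='00' -> emit 'e', reset
Bit 16: prefix='0' (no match yet)
Bit 17: prefix='01' (no match yet)
Bit 18: prefix='010' -> emit 'i', reset
Bit 19: prefix='0' (no match yet)
Bit 20: prefix='00' -> emit 'e', reset
Bit 21: prefix='0' (no match yet)
Bit 22: prefix='01' (no match yet)
Bit 23: prefix='011' -> emit 'm', reset
Bit 24: prefix='1' (no match yet)
Bit 25: prefix='11' -> emit 'h', reset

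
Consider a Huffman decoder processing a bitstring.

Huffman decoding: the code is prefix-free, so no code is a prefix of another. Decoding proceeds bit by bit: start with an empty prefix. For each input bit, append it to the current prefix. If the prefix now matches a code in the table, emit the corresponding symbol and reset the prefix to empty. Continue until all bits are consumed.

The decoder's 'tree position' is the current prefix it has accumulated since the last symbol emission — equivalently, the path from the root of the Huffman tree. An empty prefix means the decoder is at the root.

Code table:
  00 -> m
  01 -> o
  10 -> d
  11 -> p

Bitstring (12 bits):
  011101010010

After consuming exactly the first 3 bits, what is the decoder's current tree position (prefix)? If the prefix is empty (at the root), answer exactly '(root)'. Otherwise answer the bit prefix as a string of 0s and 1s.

Answer: 1

Derivation:
Bit 0: prefix='0' (no match yet)
Bit 1: prefix='01' -> emit 'o', reset
Bit 2: prefix='1' (no match yet)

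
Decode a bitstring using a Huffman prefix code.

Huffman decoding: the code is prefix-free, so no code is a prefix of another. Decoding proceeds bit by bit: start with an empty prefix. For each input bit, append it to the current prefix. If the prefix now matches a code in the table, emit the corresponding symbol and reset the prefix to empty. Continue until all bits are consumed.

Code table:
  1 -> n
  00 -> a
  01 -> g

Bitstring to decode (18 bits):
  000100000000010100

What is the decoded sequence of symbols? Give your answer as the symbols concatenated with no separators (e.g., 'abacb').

Bit 0: prefix='0' (no match yet)
Bit 1: prefix='00' -> emit 'a', reset
Bit 2: prefix='0' (no match yet)
Bit 3: prefix='01' -> emit 'g', reset
Bit 4: prefix='0' (no match yet)
Bit 5: prefix='00' -> emit 'a', reset
Bit 6: prefix='0' (no match yet)
Bit 7: prefix='00' -> emit 'a', reset
Bit 8: prefix='0' (no match yet)
Bit 9: prefix='00' -> emit 'a', reset
Bit 10: prefix='0' (no match yet)
Bit 11: prefix='00' -> emit 'a', reset
Bit 12: prefix='0' (no match yet)
Bit 13: prefix='01' -> emit 'g', reset
Bit 14: prefix='0' (no match yet)
Bit 15: prefix='01' -> emit 'g', reset
Bit 16: prefix='0' (no match yet)
Bit 17: prefix='00' -> emit 'a', reset

Answer: agaaaagga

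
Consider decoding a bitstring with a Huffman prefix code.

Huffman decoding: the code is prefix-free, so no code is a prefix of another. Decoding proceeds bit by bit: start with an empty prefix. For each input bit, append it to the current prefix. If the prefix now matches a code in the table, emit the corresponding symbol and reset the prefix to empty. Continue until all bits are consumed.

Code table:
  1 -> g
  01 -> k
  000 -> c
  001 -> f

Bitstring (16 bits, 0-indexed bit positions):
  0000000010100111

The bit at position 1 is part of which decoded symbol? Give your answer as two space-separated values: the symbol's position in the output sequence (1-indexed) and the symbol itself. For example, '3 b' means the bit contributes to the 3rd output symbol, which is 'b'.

Bit 0: prefix='0' (no match yet)
Bit 1: prefix='00' (no match yet)
Bit 2: prefix='000' -> emit 'c', reset
Bit 3: prefix='0' (no match yet)
Bit 4: prefix='00' (no match yet)
Bit 5: prefix='000' -> emit 'c', reset

Answer: 1 c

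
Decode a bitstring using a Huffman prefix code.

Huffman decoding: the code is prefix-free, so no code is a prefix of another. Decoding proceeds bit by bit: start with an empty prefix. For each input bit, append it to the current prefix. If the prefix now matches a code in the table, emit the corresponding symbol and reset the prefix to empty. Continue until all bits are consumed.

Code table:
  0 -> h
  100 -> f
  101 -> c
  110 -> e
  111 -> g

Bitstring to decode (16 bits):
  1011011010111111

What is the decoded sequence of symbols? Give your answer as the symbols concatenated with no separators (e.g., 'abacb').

Answer: ccchgg

Derivation:
Bit 0: prefix='1' (no match yet)
Bit 1: prefix='10' (no match yet)
Bit 2: prefix='101' -> emit 'c', reset
Bit 3: prefix='1' (no match yet)
Bit 4: prefix='10' (no match yet)
Bit 5: prefix='101' -> emit 'c', reset
Bit 6: prefix='1' (no match yet)
Bit 7: prefix='10' (no match yet)
Bit 8: prefix='101' -> emit 'c', reset
Bit 9: prefix='0' -> emit 'h', reset
Bit 10: prefix='1' (no match yet)
Bit 11: prefix='11' (no match yet)
Bit 12: prefix='111' -> emit 'g', reset
Bit 13: prefix='1' (no match yet)
Bit 14: prefix='11' (no match yet)
Bit 15: prefix='111' -> emit 'g', reset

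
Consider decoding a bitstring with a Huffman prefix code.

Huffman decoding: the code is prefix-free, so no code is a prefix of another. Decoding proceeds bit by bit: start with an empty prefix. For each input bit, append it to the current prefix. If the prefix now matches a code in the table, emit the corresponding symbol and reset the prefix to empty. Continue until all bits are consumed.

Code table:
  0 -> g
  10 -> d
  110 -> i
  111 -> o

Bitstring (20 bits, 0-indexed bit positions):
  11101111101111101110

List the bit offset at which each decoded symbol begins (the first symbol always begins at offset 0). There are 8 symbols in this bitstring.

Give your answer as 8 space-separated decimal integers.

Answer: 0 3 4 7 10 13 16 19

Derivation:
Bit 0: prefix='1' (no match yet)
Bit 1: prefix='11' (no match yet)
Bit 2: prefix='111' -> emit 'o', reset
Bit 3: prefix='0' -> emit 'g', reset
Bit 4: prefix='1' (no match yet)
Bit 5: prefix='11' (no match yet)
Bit 6: prefix='111' -> emit 'o', reset
Bit 7: prefix='1' (no match yet)
Bit 8: prefix='11' (no match yet)
Bit 9: prefix='110' -> emit 'i', reset
Bit 10: prefix='1' (no match yet)
Bit 11: prefix='11' (no match yet)
Bit 12: prefix='111' -> emit 'o', reset
Bit 13: prefix='1' (no match yet)
Bit 14: prefix='11' (no match yet)
Bit 15: prefix='110' -> emit 'i', reset
Bit 16: prefix='1' (no match yet)
Bit 17: prefix='11' (no match yet)
Bit 18: prefix='111' -> emit 'o', reset
Bit 19: prefix='0' -> emit 'g', reset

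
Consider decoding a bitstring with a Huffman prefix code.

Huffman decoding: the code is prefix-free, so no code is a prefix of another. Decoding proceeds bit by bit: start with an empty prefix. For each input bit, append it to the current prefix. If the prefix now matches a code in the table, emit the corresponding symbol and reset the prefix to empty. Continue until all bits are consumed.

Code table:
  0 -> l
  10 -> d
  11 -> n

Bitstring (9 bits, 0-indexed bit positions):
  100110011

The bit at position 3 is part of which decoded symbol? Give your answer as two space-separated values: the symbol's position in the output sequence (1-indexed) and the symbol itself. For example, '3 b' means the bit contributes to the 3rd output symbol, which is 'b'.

Bit 0: prefix='1' (no match yet)
Bit 1: prefix='10' -> emit 'd', reset
Bit 2: prefix='0' -> emit 'l', reset
Bit 3: prefix='1' (no match yet)
Bit 4: prefix='11' -> emit 'n', reset
Bit 5: prefix='0' -> emit 'l', reset
Bit 6: prefix='0' -> emit 'l', reset
Bit 7: prefix='1' (no match yet)

Answer: 3 n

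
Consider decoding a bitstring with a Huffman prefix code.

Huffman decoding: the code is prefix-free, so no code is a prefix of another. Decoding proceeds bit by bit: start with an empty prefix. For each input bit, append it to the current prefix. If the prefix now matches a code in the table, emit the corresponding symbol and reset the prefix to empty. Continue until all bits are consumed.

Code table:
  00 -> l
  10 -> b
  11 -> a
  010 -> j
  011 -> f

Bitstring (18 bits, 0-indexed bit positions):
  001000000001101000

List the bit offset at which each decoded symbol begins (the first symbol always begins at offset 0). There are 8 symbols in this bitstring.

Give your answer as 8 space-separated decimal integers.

Bit 0: prefix='0' (no match yet)
Bit 1: prefix='00' -> emit 'l', reset
Bit 2: prefix='1' (no match yet)
Bit 3: prefix='10' -> emit 'b', reset
Bit 4: prefix='0' (no match yet)
Bit 5: prefix='00' -> emit 'l', reset
Bit 6: prefix='0' (no match yet)
Bit 7: prefix='00' -> emit 'l', reset
Bit 8: prefix='0' (no match yet)
Bit 9: prefix='00' -> emit 'l', reset
Bit 10: prefix='0' (no match yet)
Bit 11: prefix='01' (no match yet)
Bit 12: prefix='011' -> emit 'f', reset
Bit 13: prefix='0' (no match yet)
Bit 14: prefix='01' (no match yet)
Bit 15: prefix='010' -> emit 'j', reset
Bit 16: prefix='0' (no match yet)
Bit 17: prefix='00' -> emit 'l', reset

Answer: 0 2 4 6 8 10 13 16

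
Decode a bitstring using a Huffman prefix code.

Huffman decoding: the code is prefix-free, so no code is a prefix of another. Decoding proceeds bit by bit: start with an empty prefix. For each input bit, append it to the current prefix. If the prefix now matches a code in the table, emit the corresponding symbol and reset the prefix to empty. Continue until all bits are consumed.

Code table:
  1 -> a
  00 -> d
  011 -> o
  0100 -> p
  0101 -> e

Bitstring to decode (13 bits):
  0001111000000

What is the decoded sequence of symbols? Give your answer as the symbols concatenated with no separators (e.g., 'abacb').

Answer: doaaddd

Derivation:
Bit 0: prefix='0' (no match yet)
Bit 1: prefix='00' -> emit 'd', reset
Bit 2: prefix='0' (no match yet)
Bit 3: prefix='01' (no match yet)
Bit 4: prefix='011' -> emit 'o', reset
Bit 5: prefix='1' -> emit 'a', reset
Bit 6: prefix='1' -> emit 'a', reset
Bit 7: prefix='0' (no match yet)
Bit 8: prefix='00' -> emit 'd', reset
Bit 9: prefix='0' (no match yet)
Bit 10: prefix='00' -> emit 'd', reset
Bit 11: prefix='0' (no match yet)
Bit 12: prefix='00' -> emit 'd', reset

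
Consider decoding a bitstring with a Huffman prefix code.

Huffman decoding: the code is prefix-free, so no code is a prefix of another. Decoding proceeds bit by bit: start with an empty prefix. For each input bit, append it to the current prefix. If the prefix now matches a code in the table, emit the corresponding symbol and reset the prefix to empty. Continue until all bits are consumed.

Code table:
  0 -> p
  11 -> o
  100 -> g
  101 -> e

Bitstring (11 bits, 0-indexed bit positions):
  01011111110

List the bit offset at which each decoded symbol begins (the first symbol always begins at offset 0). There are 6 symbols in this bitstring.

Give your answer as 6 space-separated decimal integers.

Bit 0: prefix='0' -> emit 'p', reset
Bit 1: prefix='1' (no match yet)
Bit 2: prefix='10' (no match yet)
Bit 3: prefix='101' -> emit 'e', reset
Bit 4: prefix='1' (no match yet)
Bit 5: prefix='11' -> emit 'o', reset
Bit 6: prefix='1' (no match yet)
Bit 7: prefix='11' -> emit 'o', reset
Bit 8: prefix='1' (no match yet)
Bit 9: prefix='11' -> emit 'o', reset
Bit 10: prefix='0' -> emit 'p', reset

Answer: 0 1 4 6 8 10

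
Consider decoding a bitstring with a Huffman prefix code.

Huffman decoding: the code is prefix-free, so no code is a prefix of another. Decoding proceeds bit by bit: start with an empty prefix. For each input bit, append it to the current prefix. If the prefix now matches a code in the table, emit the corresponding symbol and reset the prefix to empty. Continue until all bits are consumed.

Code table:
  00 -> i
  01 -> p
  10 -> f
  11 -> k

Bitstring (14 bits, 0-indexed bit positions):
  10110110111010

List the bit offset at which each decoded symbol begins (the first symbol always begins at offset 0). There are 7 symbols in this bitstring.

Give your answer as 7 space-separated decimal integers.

Answer: 0 2 4 6 8 10 12

Derivation:
Bit 0: prefix='1' (no match yet)
Bit 1: prefix='10' -> emit 'f', reset
Bit 2: prefix='1' (no match yet)
Bit 3: prefix='11' -> emit 'k', reset
Bit 4: prefix='0' (no match yet)
Bit 5: prefix='01' -> emit 'p', reset
Bit 6: prefix='1' (no match yet)
Bit 7: prefix='10' -> emit 'f', reset
Bit 8: prefix='1' (no match yet)
Bit 9: prefix='11' -> emit 'k', reset
Bit 10: prefix='1' (no match yet)
Bit 11: prefix='10' -> emit 'f', reset
Bit 12: prefix='1' (no match yet)
Bit 13: prefix='10' -> emit 'f', reset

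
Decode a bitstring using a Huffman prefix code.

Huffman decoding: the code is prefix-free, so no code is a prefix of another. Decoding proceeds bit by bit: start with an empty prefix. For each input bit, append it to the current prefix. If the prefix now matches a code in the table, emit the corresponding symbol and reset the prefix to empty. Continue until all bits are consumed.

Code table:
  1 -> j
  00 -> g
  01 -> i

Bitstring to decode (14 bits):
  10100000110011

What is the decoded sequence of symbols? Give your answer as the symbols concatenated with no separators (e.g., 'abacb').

Bit 0: prefix='1' -> emit 'j', reset
Bit 1: prefix='0' (no match yet)
Bit 2: prefix='01' -> emit 'i', reset
Bit 3: prefix='0' (no match yet)
Bit 4: prefix='00' -> emit 'g', reset
Bit 5: prefix='0' (no match yet)
Bit 6: prefix='00' -> emit 'g', reset
Bit 7: prefix='0' (no match yet)
Bit 8: prefix='01' -> emit 'i', reset
Bit 9: prefix='1' -> emit 'j', reset
Bit 10: prefix='0' (no match yet)
Bit 11: prefix='00' -> emit 'g', reset
Bit 12: prefix='1' -> emit 'j', reset
Bit 13: prefix='1' -> emit 'j', reset

Answer: jiggijgjj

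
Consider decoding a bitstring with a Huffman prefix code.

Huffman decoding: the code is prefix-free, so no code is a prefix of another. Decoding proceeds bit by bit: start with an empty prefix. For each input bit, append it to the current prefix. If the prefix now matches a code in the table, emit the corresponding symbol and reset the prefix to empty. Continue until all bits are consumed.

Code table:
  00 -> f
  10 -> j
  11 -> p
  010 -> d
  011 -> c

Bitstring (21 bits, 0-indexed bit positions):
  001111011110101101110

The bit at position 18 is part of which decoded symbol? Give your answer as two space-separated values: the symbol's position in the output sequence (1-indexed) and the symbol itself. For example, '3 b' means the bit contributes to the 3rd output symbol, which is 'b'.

Bit 0: prefix='0' (no match yet)
Bit 1: prefix='00' -> emit 'f', reset
Bit 2: prefix='1' (no match yet)
Bit 3: prefix='11' -> emit 'p', reset
Bit 4: prefix='1' (no match yet)
Bit 5: prefix='11' -> emit 'p', reset
Bit 6: prefix='0' (no match yet)
Bit 7: prefix='01' (no match yet)
Bit 8: prefix='011' -> emit 'c', reset
Bit 9: prefix='1' (no match yet)
Bit 10: prefix='11' -> emit 'p', reset
Bit 11: prefix='0' (no match yet)
Bit 12: prefix='01' (no match yet)
Bit 13: prefix='010' -> emit 'd', reset
Bit 14: prefix='1' (no match yet)
Bit 15: prefix='11' -> emit 'p', reset
Bit 16: prefix='0' (no match yet)
Bit 17: prefix='01' (no match yet)
Bit 18: prefix='011' -> emit 'c', reset
Bit 19: prefix='1' (no match yet)
Bit 20: prefix='10' -> emit 'j', reset

Answer: 8 c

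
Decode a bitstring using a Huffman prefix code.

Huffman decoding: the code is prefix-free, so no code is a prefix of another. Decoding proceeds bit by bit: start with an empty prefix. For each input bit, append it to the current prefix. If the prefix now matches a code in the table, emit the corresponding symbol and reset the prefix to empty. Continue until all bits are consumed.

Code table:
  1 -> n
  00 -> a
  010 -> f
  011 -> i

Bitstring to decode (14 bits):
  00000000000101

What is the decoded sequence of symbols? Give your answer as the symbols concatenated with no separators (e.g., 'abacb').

Bit 0: prefix='0' (no match yet)
Bit 1: prefix='00' -> emit 'a', reset
Bit 2: prefix='0' (no match yet)
Bit 3: prefix='00' -> emit 'a', reset
Bit 4: prefix='0' (no match yet)
Bit 5: prefix='00' -> emit 'a', reset
Bit 6: prefix='0' (no match yet)
Bit 7: prefix='00' -> emit 'a', reset
Bit 8: prefix='0' (no match yet)
Bit 9: prefix='00' -> emit 'a', reset
Bit 10: prefix='0' (no match yet)
Bit 11: prefix='01' (no match yet)
Bit 12: prefix='010' -> emit 'f', reset
Bit 13: prefix='1' -> emit 'n', reset

Answer: aaaaafn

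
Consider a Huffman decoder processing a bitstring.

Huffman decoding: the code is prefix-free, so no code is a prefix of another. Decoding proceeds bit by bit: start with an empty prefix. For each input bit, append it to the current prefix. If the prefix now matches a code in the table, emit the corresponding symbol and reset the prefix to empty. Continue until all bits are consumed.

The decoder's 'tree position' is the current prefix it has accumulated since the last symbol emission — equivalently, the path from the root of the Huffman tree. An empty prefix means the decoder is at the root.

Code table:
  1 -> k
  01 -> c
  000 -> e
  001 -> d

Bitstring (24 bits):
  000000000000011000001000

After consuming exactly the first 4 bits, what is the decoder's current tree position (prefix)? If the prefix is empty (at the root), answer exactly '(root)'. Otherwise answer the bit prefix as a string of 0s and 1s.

Answer: 0

Derivation:
Bit 0: prefix='0' (no match yet)
Bit 1: prefix='00' (no match yet)
Bit 2: prefix='000' -> emit 'e', reset
Bit 3: prefix='0' (no match yet)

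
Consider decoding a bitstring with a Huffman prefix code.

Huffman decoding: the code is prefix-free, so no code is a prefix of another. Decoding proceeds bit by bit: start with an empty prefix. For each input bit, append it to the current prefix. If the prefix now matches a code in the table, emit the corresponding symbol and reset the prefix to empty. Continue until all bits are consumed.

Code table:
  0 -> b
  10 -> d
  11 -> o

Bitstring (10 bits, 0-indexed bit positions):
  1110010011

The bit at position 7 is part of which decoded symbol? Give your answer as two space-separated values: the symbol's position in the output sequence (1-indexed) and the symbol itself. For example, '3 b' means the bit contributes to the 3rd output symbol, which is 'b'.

Answer: 5 b

Derivation:
Bit 0: prefix='1' (no match yet)
Bit 1: prefix='11' -> emit 'o', reset
Bit 2: prefix='1' (no match yet)
Bit 3: prefix='10' -> emit 'd', reset
Bit 4: prefix='0' -> emit 'b', reset
Bit 5: prefix='1' (no match yet)
Bit 6: prefix='10' -> emit 'd', reset
Bit 7: prefix='0' -> emit 'b', reset
Bit 8: prefix='1' (no match yet)
Bit 9: prefix='11' -> emit 'o', reset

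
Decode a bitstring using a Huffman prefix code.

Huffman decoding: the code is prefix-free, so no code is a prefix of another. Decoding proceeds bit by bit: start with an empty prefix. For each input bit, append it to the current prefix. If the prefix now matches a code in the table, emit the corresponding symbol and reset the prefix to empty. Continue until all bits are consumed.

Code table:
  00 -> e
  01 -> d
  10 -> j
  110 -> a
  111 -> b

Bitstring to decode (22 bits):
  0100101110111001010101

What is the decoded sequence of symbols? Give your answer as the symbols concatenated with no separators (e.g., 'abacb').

Bit 0: prefix='0' (no match yet)
Bit 1: prefix='01' -> emit 'd', reset
Bit 2: prefix='0' (no match yet)
Bit 3: prefix='00' -> emit 'e', reset
Bit 4: prefix='1' (no match yet)
Bit 5: prefix='10' -> emit 'j', reset
Bit 6: prefix='1' (no match yet)
Bit 7: prefix='11' (no match yet)
Bit 8: prefix='111' -> emit 'b', reset
Bit 9: prefix='0' (no match yet)
Bit 10: prefix='01' -> emit 'd', reset
Bit 11: prefix='1' (no match yet)
Bit 12: prefix='11' (no match yet)
Bit 13: prefix='110' -> emit 'a', reset
Bit 14: prefix='0' (no match yet)
Bit 15: prefix='01' -> emit 'd', reset
Bit 16: prefix='0' (no match yet)
Bit 17: prefix='01' -> emit 'd', reset
Bit 18: prefix='0' (no match yet)
Bit 19: prefix='01' -> emit 'd', reset
Bit 20: prefix='0' (no match yet)
Bit 21: prefix='01' -> emit 'd', reset

Answer: dejbdadddd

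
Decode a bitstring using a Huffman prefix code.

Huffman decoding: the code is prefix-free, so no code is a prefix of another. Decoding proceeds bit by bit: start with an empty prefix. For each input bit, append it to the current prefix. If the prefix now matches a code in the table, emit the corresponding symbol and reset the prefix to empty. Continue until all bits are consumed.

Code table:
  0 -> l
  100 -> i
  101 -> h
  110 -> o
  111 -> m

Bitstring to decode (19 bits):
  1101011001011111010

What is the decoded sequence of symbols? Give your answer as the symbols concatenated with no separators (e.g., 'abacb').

Bit 0: prefix='1' (no match yet)
Bit 1: prefix='11' (no match yet)
Bit 2: prefix='110' -> emit 'o', reset
Bit 3: prefix='1' (no match yet)
Bit 4: prefix='10' (no match yet)
Bit 5: prefix='101' -> emit 'h', reset
Bit 6: prefix='1' (no match yet)
Bit 7: prefix='10' (no match yet)
Bit 8: prefix='100' -> emit 'i', reset
Bit 9: prefix='1' (no match yet)
Bit 10: prefix='10' (no match yet)
Bit 11: prefix='101' -> emit 'h', reset
Bit 12: prefix='1' (no match yet)
Bit 13: prefix='11' (no match yet)
Bit 14: prefix='111' -> emit 'm', reset
Bit 15: prefix='1' (no match yet)
Bit 16: prefix='10' (no match yet)
Bit 17: prefix='101' -> emit 'h', reset
Bit 18: prefix='0' -> emit 'l', reset

Answer: ohihmhl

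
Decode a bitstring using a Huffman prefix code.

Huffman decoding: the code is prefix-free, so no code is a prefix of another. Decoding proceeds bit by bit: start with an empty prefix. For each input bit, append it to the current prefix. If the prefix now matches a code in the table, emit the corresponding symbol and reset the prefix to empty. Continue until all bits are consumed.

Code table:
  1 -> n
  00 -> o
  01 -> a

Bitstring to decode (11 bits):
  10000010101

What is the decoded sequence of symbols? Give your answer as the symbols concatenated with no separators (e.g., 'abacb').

Answer: nooaaa

Derivation:
Bit 0: prefix='1' -> emit 'n', reset
Bit 1: prefix='0' (no match yet)
Bit 2: prefix='00' -> emit 'o', reset
Bit 3: prefix='0' (no match yet)
Bit 4: prefix='00' -> emit 'o', reset
Bit 5: prefix='0' (no match yet)
Bit 6: prefix='01' -> emit 'a', reset
Bit 7: prefix='0' (no match yet)
Bit 8: prefix='01' -> emit 'a', reset
Bit 9: prefix='0' (no match yet)
Bit 10: prefix='01' -> emit 'a', reset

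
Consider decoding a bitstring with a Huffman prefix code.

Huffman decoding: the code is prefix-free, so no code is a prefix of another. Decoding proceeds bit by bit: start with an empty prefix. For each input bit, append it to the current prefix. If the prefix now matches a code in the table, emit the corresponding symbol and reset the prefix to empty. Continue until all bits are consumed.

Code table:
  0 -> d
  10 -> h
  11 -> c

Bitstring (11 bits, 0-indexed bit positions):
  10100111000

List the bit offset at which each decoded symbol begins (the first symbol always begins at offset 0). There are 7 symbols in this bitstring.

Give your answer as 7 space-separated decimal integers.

Answer: 0 2 4 5 7 9 10

Derivation:
Bit 0: prefix='1' (no match yet)
Bit 1: prefix='10' -> emit 'h', reset
Bit 2: prefix='1' (no match yet)
Bit 3: prefix='10' -> emit 'h', reset
Bit 4: prefix='0' -> emit 'd', reset
Bit 5: prefix='1' (no match yet)
Bit 6: prefix='11' -> emit 'c', reset
Bit 7: prefix='1' (no match yet)
Bit 8: prefix='10' -> emit 'h', reset
Bit 9: prefix='0' -> emit 'd', reset
Bit 10: prefix='0' -> emit 'd', reset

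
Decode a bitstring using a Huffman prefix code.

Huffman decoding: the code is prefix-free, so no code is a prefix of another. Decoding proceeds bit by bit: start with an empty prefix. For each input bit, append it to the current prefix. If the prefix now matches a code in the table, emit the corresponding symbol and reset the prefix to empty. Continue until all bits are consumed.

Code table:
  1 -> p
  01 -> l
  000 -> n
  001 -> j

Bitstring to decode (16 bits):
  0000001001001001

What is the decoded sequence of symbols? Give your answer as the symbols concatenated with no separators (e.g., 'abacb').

Bit 0: prefix='0' (no match yet)
Bit 1: prefix='00' (no match yet)
Bit 2: prefix='000' -> emit 'n', reset
Bit 3: prefix='0' (no match yet)
Bit 4: prefix='00' (no match yet)
Bit 5: prefix='000' -> emit 'n', reset
Bit 6: prefix='1' -> emit 'p', reset
Bit 7: prefix='0' (no match yet)
Bit 8: prefix='00' (no match yet)
Bit 9: prefix='001' -> emit 'j', reset
Bit 10: prefix='0' (no match yet)
Bit 11: prefix='00' (no match yet)
Bit 12: prefix='001' -> emit 'j', reset
Bit 13: prefix='0' (no match yet)
Bit 14: prefix='00' (no match yet)
Bit 15: prefix='001' -> emit 'j', reset

Answer: nnpjjj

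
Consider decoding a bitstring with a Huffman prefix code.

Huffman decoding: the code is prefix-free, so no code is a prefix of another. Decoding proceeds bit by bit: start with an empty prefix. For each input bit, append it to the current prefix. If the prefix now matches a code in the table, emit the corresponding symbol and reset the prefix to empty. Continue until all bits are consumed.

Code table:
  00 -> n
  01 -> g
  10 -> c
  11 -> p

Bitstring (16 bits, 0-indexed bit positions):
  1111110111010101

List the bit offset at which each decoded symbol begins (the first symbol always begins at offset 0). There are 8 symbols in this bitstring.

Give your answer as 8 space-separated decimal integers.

Answer: 0 2 4 6 8 10 12 14

Derivation:
Bit 0: prefix='1' (no match yet)
Bit 1: prefix='11' -> emit 'p', reset
Bit 2: prefix='1' (no match yet)
Bit 3: prefix='11' -> emit 'p', reset
Bit 4: prefix='1' (no match yet)
Bit 5: prefix='11' -> emit 'p', reset
Bit 6: prefix='0' (no match yet)
Bit 7: prefix='01' -> emit 'g', reset
Bit 8: prefix='1' (no match yet)
Bit 9: prefix='11' -> emit 'p', reset
Bit 10: prefix='0' (no match yet)
Bit 11: prefix='01' -> emit 'g', reset
Bit 12: prefix='0' (no match yet)
Bit 13: prefix='01' -> emit 'g', reset
Bit 14: prefix='0' (no match yet)
Bit 15: prefix='01' -> emit 'g', reset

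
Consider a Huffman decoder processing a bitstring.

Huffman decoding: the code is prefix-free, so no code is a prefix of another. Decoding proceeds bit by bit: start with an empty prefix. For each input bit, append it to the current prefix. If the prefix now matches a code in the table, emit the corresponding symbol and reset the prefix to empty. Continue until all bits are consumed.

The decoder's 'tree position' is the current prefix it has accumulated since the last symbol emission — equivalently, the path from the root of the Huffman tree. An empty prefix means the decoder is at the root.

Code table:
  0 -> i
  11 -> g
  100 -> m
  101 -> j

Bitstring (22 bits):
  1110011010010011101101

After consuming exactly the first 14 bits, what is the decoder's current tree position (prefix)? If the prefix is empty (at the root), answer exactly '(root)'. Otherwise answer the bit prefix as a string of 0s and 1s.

Answer: (root)

Derivation:
Bit 0: prefix='1' (no match yet)
Bit 1: prefix='11' -> emit 'g', reset
Bit 2: prefix='1' (no match yet)
Bit 3: prefix='10' (no match yet)
Bit 4: prefix='100' -> emit 'm', reset
Bit 5: prefix='1' (no match yet)
Bit 6: prefix='11' -> emit 'g', reset
Bit 7: prefix='0' -> emit 'i', reset
Bit 8: prefix='1' (no match yet)
Bit 9: prefix='10' (no match yet)
Bit 10: prefix='100' -> emit 'm', reset
Bit 11: prefix='1' (no match yet)
Bit 12: prefix='10' (no match yet)
Bit 13: prefix='100' -> emit 'm', reset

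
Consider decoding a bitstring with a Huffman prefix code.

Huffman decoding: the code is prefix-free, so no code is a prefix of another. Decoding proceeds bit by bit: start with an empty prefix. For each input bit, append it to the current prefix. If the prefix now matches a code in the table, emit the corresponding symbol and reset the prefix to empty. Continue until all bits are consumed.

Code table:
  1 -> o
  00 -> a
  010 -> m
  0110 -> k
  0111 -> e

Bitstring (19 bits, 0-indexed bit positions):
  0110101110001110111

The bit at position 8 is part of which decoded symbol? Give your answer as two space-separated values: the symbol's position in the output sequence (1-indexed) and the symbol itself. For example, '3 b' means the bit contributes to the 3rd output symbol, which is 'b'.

Bit 0: prefix='0' (no match yet)
Bit 1: prefix='01' (no match yet)
Bit 2: prefix='011' (no match yet)
Bit 3: prefix='0110' -> emit 'k', reset
Bit 4: prefix='1' -> emit 'o', reset
Bit 5: prefix='0' (no match yet)
Bit 6: prefix='01' (no match yet)
Bit 7: prefix='011' (no match yet)
Bit 8: prefix='0111' -> emit 'e', reset
Bit 9: prefix='0' (no match yet)
Bit 10: prefix='00' -> emit 'a', reset
Bit 11: prefix='0' (no match yet)
Bit 12: prefix='01' (no match yet)

Answer: 3 e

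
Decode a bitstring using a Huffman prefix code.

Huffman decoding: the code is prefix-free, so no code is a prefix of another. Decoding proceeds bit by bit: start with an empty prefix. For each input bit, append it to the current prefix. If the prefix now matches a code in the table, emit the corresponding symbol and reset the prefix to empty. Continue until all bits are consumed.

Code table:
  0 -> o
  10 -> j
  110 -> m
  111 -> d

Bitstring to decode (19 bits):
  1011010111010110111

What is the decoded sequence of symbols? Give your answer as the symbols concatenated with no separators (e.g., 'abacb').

Bit 0: prefix='1' (no match yet)
Bit 1: prefix='10' -> emit 'j', reset
Bit 2: prefix='1' (no match yet)
Bit 3: prefix='11' (no match yet)
Bit 4: prefix='110' -> emit 'm', reset
Bit 5: prefix='1' (no match yet)
Bit 6: prefix='10' -> emit 'j', reset
Bit 7: prefix='1' (no match yet)
Bit 8: prefix='11' (no match yet)
Bit 9: prefix='111' -> emit 'd', reset
Bit 10: prefix='0' -> emit 'o', reset
Bit 11: prefix='1' (no match yet)
Bit 12: prefix='10' -> emit 'j', reset
Bit 13: prefix='1' (no match yet)
Bit 14: prefix='11' (no match yet)
Bit 15: prefix='110' -> emit 'm', reset
Bit 16: prefix='1' (no match yet)
Bit 17: prefix='11' (no match yet)
Bit 18: prefix='111' -> emit 'd', reset

Answer: jmjdojmd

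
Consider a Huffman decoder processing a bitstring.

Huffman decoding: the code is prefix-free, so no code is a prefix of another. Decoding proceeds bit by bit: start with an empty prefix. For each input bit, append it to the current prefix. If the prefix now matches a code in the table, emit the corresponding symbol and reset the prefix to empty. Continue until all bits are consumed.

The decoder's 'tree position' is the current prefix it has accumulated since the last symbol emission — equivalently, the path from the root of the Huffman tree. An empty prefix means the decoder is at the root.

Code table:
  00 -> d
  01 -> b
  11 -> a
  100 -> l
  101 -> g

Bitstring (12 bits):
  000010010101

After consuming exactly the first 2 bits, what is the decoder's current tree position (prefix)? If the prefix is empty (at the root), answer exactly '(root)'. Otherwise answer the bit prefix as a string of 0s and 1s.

Bit 0: prefix='0' (no match yet)
Bit 1: prefix='00' -> emit 'd', reset

Answer: (root)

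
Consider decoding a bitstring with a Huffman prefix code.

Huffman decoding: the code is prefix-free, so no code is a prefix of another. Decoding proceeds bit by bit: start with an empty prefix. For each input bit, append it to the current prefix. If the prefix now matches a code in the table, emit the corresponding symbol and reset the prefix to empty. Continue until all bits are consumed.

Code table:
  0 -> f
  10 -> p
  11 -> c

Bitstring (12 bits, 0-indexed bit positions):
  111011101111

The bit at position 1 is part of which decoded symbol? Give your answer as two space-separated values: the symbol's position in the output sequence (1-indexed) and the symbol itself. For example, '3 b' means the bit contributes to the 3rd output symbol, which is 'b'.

Bit 0: prefix='1' (no match yet)
Bit 1: prefix='11' -> emit 'c', reset
Bit 2: prefix='1' (no match yet)
Bit 3: prefix='10' -> emit 'p', reset
Bit 4: prefix='1' (no match yet)
Bit 5: prefix='11' -> emit 'c', reset

Answer: 1 c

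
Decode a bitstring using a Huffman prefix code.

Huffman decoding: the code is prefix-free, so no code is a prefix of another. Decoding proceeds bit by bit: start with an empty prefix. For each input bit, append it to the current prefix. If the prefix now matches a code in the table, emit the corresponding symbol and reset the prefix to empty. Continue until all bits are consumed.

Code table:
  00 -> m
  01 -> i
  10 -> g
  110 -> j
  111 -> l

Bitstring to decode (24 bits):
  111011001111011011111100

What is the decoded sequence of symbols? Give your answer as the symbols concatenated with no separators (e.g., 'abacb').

Bit 0: prefix='1' (no match yet)
Bit 1: prefix='11' (no match yet)
Bit 2: prefix='111' -> emit 'l', reset
Bit 3: prefix='0' (no match yet)
Bit 4: prefix='01' -> emit 'i', reset
Bit 5: prefix='1' (no match yet)
Bit 6: prefix='10' -> emit 'g', reset
Bit 7: prefix='0' (no match yet)
Bit 8: prefix='01' -> emit 'i', reset
Bit 9: prefix='1' (no match yet)
Bit 10: prefix='11' (no match yet)
Bit 11: prefix='111' -> emit 'l', reset
Bit 12: prefix='0' (no match yet)
Bit 13: prefix='01' -> emit 'i', reset
Bit 14: prefix='1' (no match yet)
Bit 15: prefix='10' -> emit 'g', reset
Bit 16: prefix='1' (no match yet)
Bit 17: prefix='11' (no match yet)
Bit 18: prefix='111' -> emit 'l', reset
Bit 19: prefix='1' (no match yet)
Bit 20: prefix='11' (no match yet)
Bit 21: prefix='111' -> emit 'l', reset
Bit 22: prefix='0' (no match yet)
Bit 23: prefix='00' -> emit 'm', reset

Answer: ligiligllm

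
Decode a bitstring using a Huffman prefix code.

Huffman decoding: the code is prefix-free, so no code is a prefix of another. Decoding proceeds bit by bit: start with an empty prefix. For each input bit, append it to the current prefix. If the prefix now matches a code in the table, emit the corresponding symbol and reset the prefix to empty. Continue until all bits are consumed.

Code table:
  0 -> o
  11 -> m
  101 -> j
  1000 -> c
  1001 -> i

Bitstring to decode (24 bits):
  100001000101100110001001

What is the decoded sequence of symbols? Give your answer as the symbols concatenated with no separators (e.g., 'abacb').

Bit 0: prefix='1' (no match yet)
Bit 1: prefix='10' (no match yet)
Bit 2: prefix='100' (no match yet)
Bit 3: prefix='1000' -> emit 'c', reset
Bit 4: prefix='0' -> emit 'o', reset
Bit 5: prefix='1' (no match yet)
Bit 6: prefix='10' (no match yet)
Bit 7: prefix='100' (no match yet)
Bit 8: prefix='1000' -> emit 'c', reset
Bit 9: prefix='1' (no match yet)
Bit 10: prefix='10' (no match yet)
Bit 11: prefix='101' -> emit 'j', reset
Bit 12: prefix='1' (no match yet)
Bit 13: prefix='10' (no match yet)
Bit 14: prefix='100' (no match yet)
Bit 15: prefix='1001' -> emit 'i', reset
Bit 16: prefix='1' (no match yet)
Bit 17: prefix='10' (no match yet)
Bit 18: prefix='100' (no match yet)
Bit 19: prefix='1000' -> emit 'c', reset
Bit 20: prefix='1' (no match yet)
Bit 21: prefix='10' (no match yet)
Bit 22: prefix='100' (no match yet)
Bit 23: prefix='1001' -> emit 'i', reset

Answer: cocjici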